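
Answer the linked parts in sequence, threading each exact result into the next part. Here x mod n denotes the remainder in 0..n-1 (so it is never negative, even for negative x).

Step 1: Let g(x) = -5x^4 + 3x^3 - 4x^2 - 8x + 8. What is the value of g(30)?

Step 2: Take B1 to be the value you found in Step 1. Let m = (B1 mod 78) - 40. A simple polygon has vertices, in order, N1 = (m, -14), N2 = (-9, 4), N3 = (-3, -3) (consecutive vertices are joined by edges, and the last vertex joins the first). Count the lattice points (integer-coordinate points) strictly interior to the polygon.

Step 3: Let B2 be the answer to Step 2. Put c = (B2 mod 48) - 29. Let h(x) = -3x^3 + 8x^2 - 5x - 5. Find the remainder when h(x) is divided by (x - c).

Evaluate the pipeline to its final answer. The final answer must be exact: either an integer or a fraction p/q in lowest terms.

-8405

Step 1: -5*(30)^4 + 3*(30)^3 - 4*(30)^2 - 8*(30)^1 + 8 = (-4050000) + (81000) + (-3600) + (-240) + (8) = -3972832; answer -3972832
Step 2: B1 = -3972832; m = -20; cross terms: (-20*4 - -9*-14)=-206, (-9*-3 - -3*4)=39, (-3*-14 - -20*-3)=-18; twice the area = |-185| = 185; area = 185/2; boundary points = 1 + 1 + 1 = 3; strictly interior points = area - boundary/2 + 1 = 92; answer 92
Step 3: B2 = 92; c = 15; remainder = value at the root: -3*(15)^3 + 8*(15)^2 - 5*(15)^1 - 5 = (-10125) + (1800) + (-75) + (-5) = -8405; answer -8405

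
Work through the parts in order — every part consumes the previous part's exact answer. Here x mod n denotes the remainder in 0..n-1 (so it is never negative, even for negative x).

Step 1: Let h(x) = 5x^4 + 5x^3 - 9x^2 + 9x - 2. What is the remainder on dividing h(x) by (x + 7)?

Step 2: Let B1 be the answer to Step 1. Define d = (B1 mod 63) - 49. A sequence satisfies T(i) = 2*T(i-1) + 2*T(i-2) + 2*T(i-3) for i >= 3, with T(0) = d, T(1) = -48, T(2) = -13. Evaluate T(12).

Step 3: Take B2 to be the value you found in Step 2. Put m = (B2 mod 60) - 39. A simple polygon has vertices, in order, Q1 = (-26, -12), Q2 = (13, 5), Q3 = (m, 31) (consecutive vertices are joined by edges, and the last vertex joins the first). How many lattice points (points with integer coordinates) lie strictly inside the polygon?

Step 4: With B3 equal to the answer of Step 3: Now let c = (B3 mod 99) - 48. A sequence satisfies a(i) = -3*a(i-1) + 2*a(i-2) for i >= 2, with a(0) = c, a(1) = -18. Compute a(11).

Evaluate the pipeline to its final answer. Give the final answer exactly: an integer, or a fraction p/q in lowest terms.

-4628124

Step 1: remainder = value at the root: 5*(-7)^4 + 5*(-7)^3 - 9*(-7)^2 + 9*(-7)^1 - 2 = (12005) + (-1715) + (-441) + (-63) + (-2) = 9784; answer 9784
Step 2: B1 = 9784; d = -30; T(3) = 2*(-13) + 2*(-48) + 2*(-30) = -182; iterating: T(3)=-182, T(4)=-486, T(5)=-1362, T(6)=-4060, T(7)=-11816, T(8)=-34476, T(9)=-100704, T(10)=-293992, T(11)=-858344, T(12)=-2506080; answer -2506080
Step 3: B2 = -2506080; m = -39; cross terms: (-26*5 - 13*-12)=26, (13*31 - -39*5)=598, (-39*-12 - -26*31)=1274; twice the area = |1898| = 1898; area = 949; boundary points = 1 + 26 + 1 = 28; strictly interior points = area - boundary/2 + 1 = 936; answer 936
Step 4: B3 = 936; c = -3; a(2) = -3*(-18) + 2*(-3) = 48; iterating: a(2)=48, a(3)=-180, a(4)=636, a(5)=-2268, a(6)=8076, a(7)=-28764, a(8)=102444, a(9)=-364860, a(10)=1299468, a(11)=-4628124; answer -4628124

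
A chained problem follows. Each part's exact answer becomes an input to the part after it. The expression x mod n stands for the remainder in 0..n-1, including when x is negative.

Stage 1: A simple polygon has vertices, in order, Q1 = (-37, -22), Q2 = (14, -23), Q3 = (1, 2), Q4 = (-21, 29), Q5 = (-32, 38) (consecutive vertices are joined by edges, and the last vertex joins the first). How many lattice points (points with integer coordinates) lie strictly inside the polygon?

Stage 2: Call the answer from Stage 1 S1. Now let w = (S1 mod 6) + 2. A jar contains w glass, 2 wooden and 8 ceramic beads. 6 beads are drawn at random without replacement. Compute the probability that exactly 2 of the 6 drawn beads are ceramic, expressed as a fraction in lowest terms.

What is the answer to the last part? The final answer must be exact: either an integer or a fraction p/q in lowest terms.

63/221

Stage 1: cross terms: (-37*-23 - 14*-22)=1159, (14*2 - 1*-23)=51, (1*29 - -21*2)=71, (-21*38 - -32*29)=130, (-32*-22 - -37*38)=2110; twice the area = |3521| = 3521; area = 3521/2; boundary points = 1 + 1 + 1 + 1 + 5 = 9; strictly interior points = area - boundary/2 + 1 = 1757; answer 1757
Stage 2: S1 = 1757; w = 7; total draws C(17,6) = 12376; favorable C(8,2)*C(9,4) = 3528; P = 63/221; answer 63/221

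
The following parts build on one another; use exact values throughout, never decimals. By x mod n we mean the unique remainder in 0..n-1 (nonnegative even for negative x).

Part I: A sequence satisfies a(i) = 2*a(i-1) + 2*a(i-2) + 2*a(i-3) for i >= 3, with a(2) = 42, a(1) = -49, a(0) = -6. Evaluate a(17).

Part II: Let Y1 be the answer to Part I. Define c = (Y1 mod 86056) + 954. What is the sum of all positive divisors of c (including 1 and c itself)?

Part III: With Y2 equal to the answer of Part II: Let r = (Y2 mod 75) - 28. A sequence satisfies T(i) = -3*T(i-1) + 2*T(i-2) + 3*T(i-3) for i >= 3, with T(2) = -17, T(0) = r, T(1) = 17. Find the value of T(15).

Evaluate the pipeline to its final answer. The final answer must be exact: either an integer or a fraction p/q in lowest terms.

Part I: a(3) = 2*(42) + 2*(-49) + 2*(-6) = -26; iterating: a(3)=-26, a(4)=-66, a(5)=-100, a(6)=-384, a(7)=-1100, a(8)=-3168, a(9)=-9304, a(10)=-27144, a(11)=-79232, a(12)=-231360, a(13)=-675472, a(14)=-1972128, a(15)=-5757920, a(16)=-16811040, a(17)=-49082176; answer -49082176
Part II: Y1 = -49082176; c = 56754; 56754 = 2 * 3^3 * 1051; sigma = (1 + 2) * (1 + 3 + 9 + 27) * (1 + 1051) = 3 * 40 * 1052 = 126240; answer 126240
Part III: Y2 = 126240; r = -13; T(3) = -3*(-17) + 2*(17) + 3*(-13) = 46; iterating: T(3)=46, T(4)=-121, T(5)=404, T(6)=-1316, T(7)=4393, T(8)=-14599, T(9)=48635, T(10)=-161924, T(11)=539245, T(12)=-1795678, T(13)=5979752, T(14)=-19912877, T(15)=66311101; answer 66311101

66311101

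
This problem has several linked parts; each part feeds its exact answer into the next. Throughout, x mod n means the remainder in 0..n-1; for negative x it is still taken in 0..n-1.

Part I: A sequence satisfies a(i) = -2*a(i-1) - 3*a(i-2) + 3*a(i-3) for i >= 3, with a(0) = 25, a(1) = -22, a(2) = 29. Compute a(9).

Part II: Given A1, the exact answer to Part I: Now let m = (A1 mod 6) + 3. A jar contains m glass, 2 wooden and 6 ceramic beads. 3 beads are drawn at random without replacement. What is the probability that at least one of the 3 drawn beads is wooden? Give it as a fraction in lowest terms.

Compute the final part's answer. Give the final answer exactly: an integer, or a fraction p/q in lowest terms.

7/20

Part I: a(3) = -2*(29) - 3*(-22) + 3*(25) = 83; iterating: a(3)=83, a(4)=-319, a(5)=476, a(6)=254, a(7)=-2893, a(8)=6452, a(9)=-3463; answer -3463
Part II: A1 = -3463; m = 8; total draws C(16,3) = 560; complement C(14,3) = 364; favorable 560 - 364 = 196; P = 7/20; answer 7/20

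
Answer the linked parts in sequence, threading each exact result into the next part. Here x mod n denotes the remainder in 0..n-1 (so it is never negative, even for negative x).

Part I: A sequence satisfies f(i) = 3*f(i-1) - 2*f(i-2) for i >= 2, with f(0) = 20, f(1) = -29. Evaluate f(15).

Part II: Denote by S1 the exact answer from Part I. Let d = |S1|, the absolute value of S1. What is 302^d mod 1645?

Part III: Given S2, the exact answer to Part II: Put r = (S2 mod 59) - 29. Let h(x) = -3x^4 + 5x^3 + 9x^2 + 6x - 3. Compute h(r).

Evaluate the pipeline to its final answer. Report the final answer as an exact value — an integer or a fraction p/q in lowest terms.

-49558

Part I: f(2) = 3*(-29) - 2*(20) = -127; iterating: f(2)=-127, f(3)=-323, f(4)=-715, f(5)=-1499, f(6)=-3067, f(7)=-6203, f(8)=-12475, f(9)=-25019, f(10)=-50107, f(11)=-100283, f(12)=-200635, f(13)=-401339, f(14)=-802747, f(15)=-1605563; answer -1605563
Part II: S1 = -1605563; d = 1605563; squarings mod 1645: 302^1=302, 302^2=729, 302^4=106, 302^8=1366, 302^16=526, 302^32=316, 302^64=1156, 302^128=596, 302^256=1541, 302^512=946, 302^1024=36, 302^2048=1296, 302^4096=71, 302^8192=106, 302^16384=1366, 302^32768=526, 302^65536=316, 302^131072=1156, 302^262144=596, 302^524288=1541, 302^1048576=946; 302^1605563 = 302^1 * 302^2 * 302^8 * 302^16 * 302^32 * 302^128 * 302^256 * 302^512 * 302^1024 * 302^2048 * 302^4096 * 302^8192 * 302^16384 * 302^524288 * 302^1048576 = 1198 (mod 1645); answer 1198
Part III: S2 = 1198; r = -11; -3*(-11)^4 + 5*(-11)^3 + 9*(-11)^2 + 6*(-11)^1 - 3 = (-43923) + (-6655) + (1089) + (-66) + (-3) = -49558; answer -49558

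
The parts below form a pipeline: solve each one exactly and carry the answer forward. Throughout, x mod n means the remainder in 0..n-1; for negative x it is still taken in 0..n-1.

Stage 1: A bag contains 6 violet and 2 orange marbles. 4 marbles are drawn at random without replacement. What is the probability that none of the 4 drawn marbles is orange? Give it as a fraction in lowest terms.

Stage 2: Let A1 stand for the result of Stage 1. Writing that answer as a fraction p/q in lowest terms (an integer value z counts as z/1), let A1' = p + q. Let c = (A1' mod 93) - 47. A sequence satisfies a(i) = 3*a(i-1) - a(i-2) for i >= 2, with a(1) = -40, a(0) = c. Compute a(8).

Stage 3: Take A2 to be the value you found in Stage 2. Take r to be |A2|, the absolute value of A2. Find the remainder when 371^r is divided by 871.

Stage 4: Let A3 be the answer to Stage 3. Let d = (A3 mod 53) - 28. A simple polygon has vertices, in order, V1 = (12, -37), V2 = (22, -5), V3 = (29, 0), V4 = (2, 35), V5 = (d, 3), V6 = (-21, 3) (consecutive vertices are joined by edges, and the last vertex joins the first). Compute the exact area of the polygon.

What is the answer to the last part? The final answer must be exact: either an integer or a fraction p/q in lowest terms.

1410

Stage 1: total draws C(8,4) = 70; favorable C(6,4) = 15; P = 3/14; answer 3/14
Stage 2: A1 = 3/14; threaded value p + q = 17; c = -30; a(2) = 3*(-40) - 1*(-30) = -90; iterating: a(2)=-90, a(3)=-230, a(4)=-600, a(5)=-1570, a(6)=-4110, a(7)=-10760, a(8)=-28170; answer -28170
Stage 3: A2 = -28170; r = 28170; squarings mod 871: 371^1=371, 371^2=23, 371^4=529, 371^8=250, 371^16=659, 371^32=523, 371^64=35, 371^128=354, 371^256=763, 371^512=341, 371^1024=438, 371^2048=224, 371^4096=529, 371^8192=250, 371^16384=659; 371^28170 = 371^2 * 371^8 * 371^512 * 371^1024 * 371^2048 * 371^8192 * 371^16384 = 25 (mod 871); answer 25
Stage 4: A3 = 25; d = -3; cross terms: (12*-5 - 22*-37)=754, (22*0 - 29*-5)=145, (29*35 - 2*0)=1015, (2*3 - -3*35)=111, (-3*3 - -21*3)=54, (-21*-37 - 12*3)=741; twice the area = |2820| = 2820; area = 1410; answer 1410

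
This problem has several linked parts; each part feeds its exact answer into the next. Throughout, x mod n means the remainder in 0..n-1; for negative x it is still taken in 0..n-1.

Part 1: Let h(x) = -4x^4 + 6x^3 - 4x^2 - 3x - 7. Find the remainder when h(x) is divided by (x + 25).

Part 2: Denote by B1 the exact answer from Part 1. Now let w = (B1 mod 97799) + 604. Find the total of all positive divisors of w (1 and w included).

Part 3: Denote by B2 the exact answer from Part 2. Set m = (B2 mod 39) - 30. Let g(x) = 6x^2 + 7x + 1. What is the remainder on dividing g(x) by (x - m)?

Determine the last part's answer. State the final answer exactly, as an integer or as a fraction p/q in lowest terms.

424

Part 1: remainder = value at the root: -4*(-25)^4 + 6*(-25)^3 - 4*(-25)^2 - 3*(-25)^1 - 7 = (-1562500) + (-93750) + (-2500) + (75) + (-7) = -1658682; answer -1658682
Part 2: B1 = -1658682; w = 4505; 4505 = 5 * 17 * 53; sigma = (1 + 5) * (1 + 17) * (1 + 53) = 6 * 18 * 54 = 5832; answer 5832
Part 3: B2 = 5832; m = -9; remainder = value at the root: 6*(-9)^2 + 7*(-9)^1 + 1 = (486) + (-63) + (1) = 424; answer 424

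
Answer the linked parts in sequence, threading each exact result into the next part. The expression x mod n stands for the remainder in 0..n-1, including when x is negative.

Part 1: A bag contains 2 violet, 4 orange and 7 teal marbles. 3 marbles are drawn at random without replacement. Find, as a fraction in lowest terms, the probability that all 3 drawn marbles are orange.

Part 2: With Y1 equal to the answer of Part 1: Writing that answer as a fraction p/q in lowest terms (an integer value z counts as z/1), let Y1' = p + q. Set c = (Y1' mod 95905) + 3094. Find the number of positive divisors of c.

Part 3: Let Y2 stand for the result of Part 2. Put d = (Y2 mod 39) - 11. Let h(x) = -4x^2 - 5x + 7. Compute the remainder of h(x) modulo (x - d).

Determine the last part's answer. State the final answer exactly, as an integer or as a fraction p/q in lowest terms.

-154

Part 1: total draws C(13,3) = 286; favorable C(4,3) = 4; P = 2/143; answer 2/143
Part 2: Y1 = 2/143; threaded value p + q = 145; c = 3239; 3239 = 41 * 79; number of divisors = (1+1) * (1+1) = 4; answer 4
Part 3: Y2 = 4; d = -7; remainder = value at the root: -4*(-7)^2 - 5*(-7)^1 + 7 = (-196) + (35) + (7) = -154; answer -154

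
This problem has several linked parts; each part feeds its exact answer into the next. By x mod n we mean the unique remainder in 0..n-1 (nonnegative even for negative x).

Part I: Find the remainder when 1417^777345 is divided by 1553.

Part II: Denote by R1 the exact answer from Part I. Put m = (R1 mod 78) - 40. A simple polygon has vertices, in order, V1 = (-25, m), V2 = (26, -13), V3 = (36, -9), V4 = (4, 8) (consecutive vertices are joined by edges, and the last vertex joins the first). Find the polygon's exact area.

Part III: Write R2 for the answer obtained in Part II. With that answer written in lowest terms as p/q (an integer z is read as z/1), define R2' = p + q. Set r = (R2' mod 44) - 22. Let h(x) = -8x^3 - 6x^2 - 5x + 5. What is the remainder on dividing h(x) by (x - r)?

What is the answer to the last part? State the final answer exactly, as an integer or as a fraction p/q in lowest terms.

Part I: squarings mod 1553: 1417^1=1417, 1417^2=1413, 1417^4=964, 1417^8=602, 1417^16=555, 1417^32=531, 1417^64=868, 1417^128=219, 1417^256=1371, 1417^512=511, 1417^1024=217, 1417^2048=499, 1417^4096=521, 1417^8192=1219, 1417^16384=1293, 1417^32768=821, 1417^65536=39, 1417^131072=1521, 1417^262144=1024, 1417^524288=301; 1417^777345 = 1417^1 * 1417^128 * 1417^1024 * 1417^2048 * 1417^4096 * 1417^16384 * 1417^32768 * 1417^65536 * 1417^131072 * 1417^524288 = 956 (mod 1553); answer 956
Part II: R1 = 956; m = -20; cross terms: (-25*-13 - 26*-20)=845, (26*-9 - 36*-13)=234, (36*8 - 4*-9)=324, (4*-20 - -25*8)=120; twice the area = |1523| = 1523; area = 1523/2; answer 1523/2
Part III: R2 = 1523/2; threaded value p + q = 1525; r = 7; remainder = value at the root: -8*(7)^3 - 6*(7)^2 - 5*(7)^1 + 5 = (-2744) + (-294) + (-35) + (5) = -3068; answer -3068

-3068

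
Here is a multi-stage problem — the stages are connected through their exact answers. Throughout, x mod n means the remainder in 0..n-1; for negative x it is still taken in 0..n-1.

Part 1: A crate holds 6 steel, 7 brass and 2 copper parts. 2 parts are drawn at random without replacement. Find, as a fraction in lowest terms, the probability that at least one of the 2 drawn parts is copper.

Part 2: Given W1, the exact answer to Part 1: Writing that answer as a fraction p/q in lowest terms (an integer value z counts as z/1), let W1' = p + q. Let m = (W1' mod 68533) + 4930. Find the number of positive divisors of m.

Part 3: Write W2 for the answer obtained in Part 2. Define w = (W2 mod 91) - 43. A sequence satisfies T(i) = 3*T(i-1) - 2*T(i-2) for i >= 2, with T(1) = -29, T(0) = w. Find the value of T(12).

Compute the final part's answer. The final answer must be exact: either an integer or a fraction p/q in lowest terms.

24535

Part 1: total draws C(15,2) = 105; complement C(13,2) = 78; favorable 105 - 78 = 27; P = 9/35; answer 9/35
Part 2: W1 = 9/35; threaded value p + q = 44; m = 4974; 4974 = 2 * 3 * 829; number of divisors = (1+1) * (1+1) * (1+1) = 8; answer 8
Part 3: W2 = 8; w = -35; T(2) = 3*(-29) - 2*(-35) = -17; iterating: T(2)=-17, T(3)=7, T(4)=55, T(5)=151, T(6)=343, T(7)=727, T(8)=1495, T(9)=3031, T(10)=6103, T(11)=12247, T(12)=24535; answer 24535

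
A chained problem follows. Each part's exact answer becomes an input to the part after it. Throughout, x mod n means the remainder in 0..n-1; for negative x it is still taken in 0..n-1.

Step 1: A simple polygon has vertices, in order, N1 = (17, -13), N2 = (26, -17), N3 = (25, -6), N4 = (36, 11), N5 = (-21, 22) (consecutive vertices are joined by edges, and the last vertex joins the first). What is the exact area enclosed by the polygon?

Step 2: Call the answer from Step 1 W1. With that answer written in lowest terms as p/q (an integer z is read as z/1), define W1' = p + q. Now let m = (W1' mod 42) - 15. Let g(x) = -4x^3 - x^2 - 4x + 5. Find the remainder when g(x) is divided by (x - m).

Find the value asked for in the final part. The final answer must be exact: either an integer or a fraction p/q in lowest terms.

261

Step 1: cross terms: (17*-17 - 26*-13)=49, (26*-6 - 25*-17)=269, (25*11 - 36*-6)=491, (36*22 - -21*11)=1023, (-21*-13 - 17*22)=-101; twice the area = |1731| = 1731; area = 1731/2; answer 1731/2
Step 2: W1 = 1731/2; threaded value p + q = 1733; m = -4; remainder = value at the root: -4*(-4)^3 - 1*(-4)^2 - 4*(-4)^1 + 5 = (256) + (-16) + (16) + (5) = 261; answer 261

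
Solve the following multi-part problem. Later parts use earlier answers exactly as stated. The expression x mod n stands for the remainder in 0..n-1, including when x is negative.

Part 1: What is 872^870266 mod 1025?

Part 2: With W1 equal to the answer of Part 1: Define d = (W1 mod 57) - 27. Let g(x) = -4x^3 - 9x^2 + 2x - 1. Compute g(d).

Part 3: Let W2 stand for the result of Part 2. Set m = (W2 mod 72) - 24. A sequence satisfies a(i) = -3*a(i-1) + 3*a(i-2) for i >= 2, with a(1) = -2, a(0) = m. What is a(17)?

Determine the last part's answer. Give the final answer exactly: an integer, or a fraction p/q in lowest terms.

Part 1: squarings mod 1025: 872^1=872, 872^2=859, 872^4=906, 872^8=836, 872^16=871, 872^32=141, 872^64=406, 872^128=836, 872^256=871, 872^512=141, 872^1024=406, 872^2048=836, 872^4096=871, 872^8192=141, 872^16384=406, 872^32768=836, 872^65536=871, 872^131072=141, 872^262144=406, 872^524288=836; 872^870266 = 872^2 * 872^8 * 872^16 * 872^32 * 872^64 * 872^256 * 872^512 * 872^1024 * 872^16384 * 872^65536 * 872^262144 * 872^524288 = 254 (mod 1025); answer 254
Part 2: W1 = 254; d = -1; -4*(-1)^3 - 9*(-1)^2 + 2*(-1)^1 - 1 = (4) + (-9) + (-2) + (-1) = -8; answer -8
Part 3: W2 = -8; m = 40; a(2) = -3*(-2) + 3*(40) = 126; iterating: a(2)=126, a(3)=-384, a(4)=1530, a(5)=-5742, a(6)=21816, a(7)=-82674, a(8)=313470, a(9)=-1188432, a(10)=4505706, a(11)=-17082414, a(12)=64764360, a(13)=-245540322, a(14)=930914046, a(15)=-3529363104, a(16)=13380831450, a(17)=-50730583662; answer -50730583662

-50730583662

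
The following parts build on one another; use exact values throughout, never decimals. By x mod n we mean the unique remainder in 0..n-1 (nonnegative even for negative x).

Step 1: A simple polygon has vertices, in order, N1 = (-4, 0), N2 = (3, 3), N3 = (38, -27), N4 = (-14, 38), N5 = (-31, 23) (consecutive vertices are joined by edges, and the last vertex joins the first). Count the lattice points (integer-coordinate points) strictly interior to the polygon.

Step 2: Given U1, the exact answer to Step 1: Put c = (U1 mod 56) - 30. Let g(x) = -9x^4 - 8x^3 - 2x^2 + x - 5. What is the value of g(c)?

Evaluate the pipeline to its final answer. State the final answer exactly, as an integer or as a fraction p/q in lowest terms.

Step 1: cross terms: (-4*3 - 3*0)=-12, (3*-27 - 38*3)=-195, (38*38 - -14*-27)=1066, (-14*23 - -31*38)=856, (-31*0 - -4*23)=92; twice the area = |1807| = 1807; area = 1807/2; boundary points = 1 + 5 + 13 + 1 + 1 = 21; strictly interior points = area - boundary/2 + 1 = 894; answer 894
Step 2: U1 = 894; c = 24; -9*(24)^4 - 8*(24)^3 - 2*(24)^2 + 1*(24)^1 - 5 = (-2985984) + (-110592) + (-1152) + (24) + (-5) = -3097709; answer -3097709

-3097709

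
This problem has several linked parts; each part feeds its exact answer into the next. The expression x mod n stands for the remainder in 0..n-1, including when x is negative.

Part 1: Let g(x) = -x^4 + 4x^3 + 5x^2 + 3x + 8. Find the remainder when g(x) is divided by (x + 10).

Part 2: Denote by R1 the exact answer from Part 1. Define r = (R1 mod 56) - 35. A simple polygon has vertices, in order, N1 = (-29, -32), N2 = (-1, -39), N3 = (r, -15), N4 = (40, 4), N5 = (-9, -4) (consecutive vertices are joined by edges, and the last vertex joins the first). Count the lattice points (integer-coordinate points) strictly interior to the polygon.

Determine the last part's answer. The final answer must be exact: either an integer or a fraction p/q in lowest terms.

Part 1: remainder = value at the root: -1*(-10)^4 + 4*(-10)^3 + 5*(-10)^2 + 3*(-10)^1 + 8 = (-10000) + (-4000) + (500) + (-30) + (8) = -13522; answer -13522
Part 2: R1 = -13522; r = -5; cross terms: (-29*-39 - -1*-32)=1099, (-1*-15 - -5*-39)=-180, (-5*4 - 40*-15)=580, (40*-4 - -9*4)=-124, (-9*-32 - -29*-4)=172; twice the area = |1547| = 1547; area = 1547/2; boundary points = 7 + 4 + 1 + 1 + 4 = 17; strictly interior points = area - boundary/2 + 1 = 766; answer 766

766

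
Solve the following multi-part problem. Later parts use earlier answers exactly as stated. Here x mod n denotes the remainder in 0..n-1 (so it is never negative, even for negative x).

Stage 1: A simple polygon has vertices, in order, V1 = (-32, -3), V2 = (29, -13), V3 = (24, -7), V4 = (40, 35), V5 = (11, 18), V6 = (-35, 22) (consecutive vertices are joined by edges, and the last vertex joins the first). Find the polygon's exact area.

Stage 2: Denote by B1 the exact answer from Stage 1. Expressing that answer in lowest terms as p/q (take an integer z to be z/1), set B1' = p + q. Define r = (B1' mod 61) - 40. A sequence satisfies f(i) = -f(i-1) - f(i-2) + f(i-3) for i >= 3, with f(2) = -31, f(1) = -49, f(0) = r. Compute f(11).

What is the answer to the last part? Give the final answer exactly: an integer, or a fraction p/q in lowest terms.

445

Stage 1: cross terms: (-32*-13 - 29*-3)=503, (29*-7 - 24*-13)=109, (24*35 - 40*-7)=1120, (40*18 - 11*35)=335, (11*22 - -35*18)=872, (-35*-3 - -32*22)=809; twice the area = |3748| = 3748; area = 1874; answer 1874
Stage 2: B1 = 1874; threaded value p + q = 1875; r = 5; f(3) = -1*(-31) - 1*(-49) + 1*(5) = 85; iterating: f(3)=85, f(4)=-103, f(5)=-13, f(6)=201, f(7)=-291, f(8)=77, f(9)=415, f(10)=-783, f(11)=445; answer 445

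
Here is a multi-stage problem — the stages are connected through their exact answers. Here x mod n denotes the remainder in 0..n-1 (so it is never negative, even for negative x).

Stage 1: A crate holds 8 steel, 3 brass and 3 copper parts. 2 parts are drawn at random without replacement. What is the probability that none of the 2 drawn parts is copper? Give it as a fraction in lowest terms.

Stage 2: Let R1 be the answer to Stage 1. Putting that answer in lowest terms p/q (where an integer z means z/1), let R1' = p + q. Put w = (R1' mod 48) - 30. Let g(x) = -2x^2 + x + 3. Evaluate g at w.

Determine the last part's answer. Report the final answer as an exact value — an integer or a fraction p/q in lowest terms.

-1593

Stage 1: total draws C(14,2) = 91; favorable C(11,2) = 55; P = 55/91; answer 55/91
Stage 2: R1 = 55/91; threaded value p + q = 146; w = -28; -2*(-28)^2 + 1*(-28)^1 + 3 = (-1568) + (-28) + (3) = -1593; answer -1593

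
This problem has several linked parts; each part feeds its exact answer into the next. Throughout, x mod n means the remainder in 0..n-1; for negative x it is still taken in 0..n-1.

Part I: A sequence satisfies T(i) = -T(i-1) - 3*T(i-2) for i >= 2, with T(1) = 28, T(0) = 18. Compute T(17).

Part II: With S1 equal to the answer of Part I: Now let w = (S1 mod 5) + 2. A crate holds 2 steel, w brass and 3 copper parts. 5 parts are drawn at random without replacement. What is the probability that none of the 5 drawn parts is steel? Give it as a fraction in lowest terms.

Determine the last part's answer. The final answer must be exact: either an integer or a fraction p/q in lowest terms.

2/9

Part I: T(2) = -1*(28) - 3*(18) = -82; iterating: T(2)=-82, T(3)=-2, T(4)=248, T(5)=-242, T(6)=-502, T(7)=1228, T(8)=278, T(9)=-3962, T(10)=3128, T(11)=8758, T(12)=-18142, T(13)=-8132, T(14)=62558, T(15)=-38162, T(16)=-149512, T(17)=263998; answer 263998
Part II: S1 = 263998; w = 5; total draws C(10,5) = 252; favorable C(8,5) = 56; P = 2/9; answer 2/9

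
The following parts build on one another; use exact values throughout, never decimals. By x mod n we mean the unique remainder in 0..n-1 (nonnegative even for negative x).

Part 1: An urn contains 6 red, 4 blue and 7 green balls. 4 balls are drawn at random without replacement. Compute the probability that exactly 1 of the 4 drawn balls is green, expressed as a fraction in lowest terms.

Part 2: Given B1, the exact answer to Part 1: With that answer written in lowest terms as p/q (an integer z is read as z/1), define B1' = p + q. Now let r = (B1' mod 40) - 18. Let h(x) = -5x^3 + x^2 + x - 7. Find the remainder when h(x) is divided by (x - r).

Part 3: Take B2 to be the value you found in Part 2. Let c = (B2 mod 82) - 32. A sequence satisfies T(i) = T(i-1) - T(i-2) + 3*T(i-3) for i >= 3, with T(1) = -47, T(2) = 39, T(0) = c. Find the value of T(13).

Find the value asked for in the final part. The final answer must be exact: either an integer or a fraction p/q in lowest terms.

6085

Part 1: total draws C(17,4) = 2380; favorable C(7,1)*C(10,3) = 840; P = 6/17; answer 6/17
Part 2: B1 = 6/17; threaded value p + q = 23; r = 5; remainder = value at the root: -5*(5)^3 + 1*(5)^2 + 1*(5)^1 - 7 = (-625) + (25) + (5) + (-7) = -602; answer -602
Part 3: B2 = -602; c = 22; T(3) = 1*(39) - 1*(-47) + 3*(22) = 152; iterating: T(3)=152, T(4)=-28, T(5)=-63, T(6)=421, T(7)=400, T(8)=-210, T(9)=653, T(10)=2063, T(11)=780, T(12)=676, T(13)=6085; answer 6085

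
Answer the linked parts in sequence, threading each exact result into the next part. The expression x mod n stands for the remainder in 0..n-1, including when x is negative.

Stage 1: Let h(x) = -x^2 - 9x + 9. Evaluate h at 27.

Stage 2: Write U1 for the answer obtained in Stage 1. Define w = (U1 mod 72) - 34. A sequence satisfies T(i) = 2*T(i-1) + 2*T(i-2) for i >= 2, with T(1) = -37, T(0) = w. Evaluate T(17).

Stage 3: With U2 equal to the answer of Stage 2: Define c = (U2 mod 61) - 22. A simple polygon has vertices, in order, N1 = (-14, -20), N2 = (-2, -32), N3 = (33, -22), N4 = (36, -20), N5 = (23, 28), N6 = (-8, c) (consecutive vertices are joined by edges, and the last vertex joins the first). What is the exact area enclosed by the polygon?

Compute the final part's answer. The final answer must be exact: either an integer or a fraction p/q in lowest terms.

3159/2

Stage 1: -1*(27)^2 - 9*(27)^1 + 9 = (-729) + (-243) + (9) = -963; answer -963
Stage 2: U1 = -963; w = 11; T(2) = 2*(-37) + 2*(11) = -52; iterating: T(2)=-52, T(3)=-178, T(4)=-460, T(5)=-1276, T(6)=-3472, T(7)=-9496, T(8)=-25936, T(9)=-70864, T(10)=-193600, T(11)=-528928, T(12)=-1445056, T(13)=-3947968, T(14)=-10786048, T(15)=-29468032, T(16)=-80508160, T(17)=-219952384; answer -219952384
Stage 3: U2 = -219952384; c = -9; cross terms: (-14*-32 - -2*-20)=408, (-2*-22 - 33*-32)=1100, (33*-20 - 36*-22)=132, (36*28 - 23*-20)=1468, (23*-9 - -8*28)=17, (-8*-20 - -14*-9)=34; twice the area = |3159| = 3159; area = 3159/2; answer 3159/2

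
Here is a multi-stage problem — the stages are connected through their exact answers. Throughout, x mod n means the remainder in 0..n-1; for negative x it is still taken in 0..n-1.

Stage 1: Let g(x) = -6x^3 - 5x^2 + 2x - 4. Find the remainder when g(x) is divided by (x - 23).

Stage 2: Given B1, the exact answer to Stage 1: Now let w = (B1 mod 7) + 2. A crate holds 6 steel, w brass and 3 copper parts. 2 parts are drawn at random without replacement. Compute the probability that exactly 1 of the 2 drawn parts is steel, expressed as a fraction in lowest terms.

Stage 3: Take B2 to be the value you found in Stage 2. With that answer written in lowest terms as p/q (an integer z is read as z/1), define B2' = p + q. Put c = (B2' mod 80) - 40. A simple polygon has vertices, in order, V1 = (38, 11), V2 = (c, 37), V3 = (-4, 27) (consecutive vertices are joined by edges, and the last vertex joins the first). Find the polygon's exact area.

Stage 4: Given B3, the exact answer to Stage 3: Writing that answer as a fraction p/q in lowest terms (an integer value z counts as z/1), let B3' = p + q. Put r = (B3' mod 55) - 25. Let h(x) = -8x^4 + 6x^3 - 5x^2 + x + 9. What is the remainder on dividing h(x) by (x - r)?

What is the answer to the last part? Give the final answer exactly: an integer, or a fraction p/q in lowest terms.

Stage 1: remainder = value at the root: -6*(23)^3 - 5*(23)^2 + 2*(23)^1 - 4 = (-73002) + (-2645) + (46) + (-4) = -75605; answer -75605
Stage 2: B1 = -75605; w = 4; total draws C(13,2) = 78; favorable C(6,1)*C(7,1) = 42; P = 7/13; answer 7/13
Stage 3: B2 = 7/13; threaded value p + q = 20; c = -20; cross terms: (38*37 - -20*11)=1626, (-20*27 - -4*37)=-392, (-4*11 - 38*27)=-1070; twice the area = |164| = 164; area = 82; answer 82
Stage 4: B3 = 82; threaded value p + q = 83; r = 3; remainder = value at the root: -8*(3)^4 + 6*(3)^3 - 5*(3)^2 + 1*(3)^1 + 9 = (-648) + (162) + (-45) + (3) + (9) = -519; answer -519

-519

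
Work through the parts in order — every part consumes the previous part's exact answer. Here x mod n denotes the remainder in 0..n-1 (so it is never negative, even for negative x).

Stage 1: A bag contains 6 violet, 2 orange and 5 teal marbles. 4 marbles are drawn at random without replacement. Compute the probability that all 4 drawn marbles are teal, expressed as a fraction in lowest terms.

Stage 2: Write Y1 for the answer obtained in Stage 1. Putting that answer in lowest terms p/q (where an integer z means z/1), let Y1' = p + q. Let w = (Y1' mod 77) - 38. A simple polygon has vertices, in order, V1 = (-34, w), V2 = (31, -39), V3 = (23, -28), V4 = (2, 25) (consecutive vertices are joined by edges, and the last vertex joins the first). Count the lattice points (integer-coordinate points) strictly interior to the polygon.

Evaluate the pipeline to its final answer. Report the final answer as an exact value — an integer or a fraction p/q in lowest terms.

Stage 1: total draws C(13,4) = 715; favorable C(5,4) = 5; P = 1/143; answer 1/143
Stage 2: Y1 = 1/143; threaded value p + q = 144; w = 29; cross terms: (-34*-39 - 31*29)=427, (31*-28 - 23*-39)=29, (23*25 - 2*-28)=631, (2*29 - -34*25)=908; twice the area = |1995| = 1995; area = 1995/2; boundary points = 1 + 1 + 1 + 4 = 7; strictly interior points = area - boundary/2 + 1 = 995; answer 995

995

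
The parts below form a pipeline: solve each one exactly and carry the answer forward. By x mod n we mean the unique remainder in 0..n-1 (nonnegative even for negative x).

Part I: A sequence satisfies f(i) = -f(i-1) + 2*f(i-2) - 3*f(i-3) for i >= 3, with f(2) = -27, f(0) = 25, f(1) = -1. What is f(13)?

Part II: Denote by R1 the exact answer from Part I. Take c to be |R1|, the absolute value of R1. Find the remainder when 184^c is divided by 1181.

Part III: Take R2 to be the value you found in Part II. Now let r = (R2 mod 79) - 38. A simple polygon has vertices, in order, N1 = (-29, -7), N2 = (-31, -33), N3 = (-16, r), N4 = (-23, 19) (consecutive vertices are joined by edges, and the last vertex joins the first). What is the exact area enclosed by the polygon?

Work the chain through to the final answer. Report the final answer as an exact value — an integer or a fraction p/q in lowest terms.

Part I: f(3) = -1*(-27) + 2*(-1) - 3*(25) = -50; iterating: f(3)=-50, f(4)=-1, f(5)=-18, f(6)=166, f(7)=-199, f(8)=585, f(9)=-1481, f(10)=3248, f(11)=-7965, f(12)=18904, f(13)=-44578; answer -44578
Part II: R1 = -44578; c = 44578; squarings mod 1181: 184^1=184, 184^2=788, 184^4=919, 184^8=146, 184^16=58, 184^32=1002, 184^64=154, 184^128=96, 184^256=949, 184^512=679, 184^1024=451, 184^2048=269, 184^4096=320, 184^8192=834, 184^16384=1128, 184^32768=447; 184^44578 = 184^2 * 184^32 * 184^512 * 184^1024 * 184^2048 * 184^8192 * 184^32768 = 992 (mod 1181); answer 992
Part III: R2 = 992; r = 6; cross terms: (-29*-33 - -31*-7)=740, (-31*6 - -16*-33)=-714, (-16*19 - -23*6)=-166, (-23*-7 - -29*19)=712; twice the area = |572| = 572; area = 286; answer 286

286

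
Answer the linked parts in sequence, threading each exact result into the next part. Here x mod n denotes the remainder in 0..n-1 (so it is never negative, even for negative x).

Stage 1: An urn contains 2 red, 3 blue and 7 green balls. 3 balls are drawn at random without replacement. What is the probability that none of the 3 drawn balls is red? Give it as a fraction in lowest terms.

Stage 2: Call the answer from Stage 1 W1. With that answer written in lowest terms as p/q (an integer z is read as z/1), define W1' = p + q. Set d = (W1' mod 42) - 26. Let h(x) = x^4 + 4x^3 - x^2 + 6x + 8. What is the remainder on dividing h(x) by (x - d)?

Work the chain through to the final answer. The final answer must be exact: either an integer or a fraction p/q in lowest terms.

Stage 1: total draws C(12,3) = 220; favorable C(10,3) = 120; P = 6/11; answer 6/11
Stage 2: W1 = 6/11; threaded value p + q = 17; d = -9; remainder = value at the root: 1*(-9)^4 + 4*(-9)^3 - 1*(-9)^2 + 6*(-9)^1 + 8 = (6561) + (-2916) + (-81) + (-54) + (8) = 3518; answer 3518

3518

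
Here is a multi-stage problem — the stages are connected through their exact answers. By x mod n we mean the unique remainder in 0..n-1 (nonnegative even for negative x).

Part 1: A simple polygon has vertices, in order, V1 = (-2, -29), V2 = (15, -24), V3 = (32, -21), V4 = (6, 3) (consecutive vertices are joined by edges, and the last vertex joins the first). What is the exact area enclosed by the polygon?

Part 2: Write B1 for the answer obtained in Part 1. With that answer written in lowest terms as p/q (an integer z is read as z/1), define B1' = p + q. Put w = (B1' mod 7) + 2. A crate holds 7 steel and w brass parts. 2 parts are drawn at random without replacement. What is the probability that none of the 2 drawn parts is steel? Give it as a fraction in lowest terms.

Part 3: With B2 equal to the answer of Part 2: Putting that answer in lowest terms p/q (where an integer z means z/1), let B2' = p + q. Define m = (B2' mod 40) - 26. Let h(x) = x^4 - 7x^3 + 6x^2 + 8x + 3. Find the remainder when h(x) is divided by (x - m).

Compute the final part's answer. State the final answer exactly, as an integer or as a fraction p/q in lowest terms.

Part 1: cross terms: (-2*-24 - 15*-29)=483, (15*-21 - 32*-24)=453, (32*3 - 6*-21)=222, (6*-29 - -2*3)=-168; twice the area = |990| = 990; area = 495; answer 495
Part 2: B1 = 495; threaded value p + q = 496; w = 8; total draws C(15,2) = 105; favorable C(8,2) = 28; P = 4/15; answer 4/15
Part 3: B2 = 4/15; threaded value p + q = 19; m = -7; remainder = value at the root: 1*(-7)^4 - 7*(-7)^3 + 6*(-7)^2 + 8*(-7)^1 + 3 = (2401) + (2401) + (294) + (-56) + (3) = 5043; answer 5043

5043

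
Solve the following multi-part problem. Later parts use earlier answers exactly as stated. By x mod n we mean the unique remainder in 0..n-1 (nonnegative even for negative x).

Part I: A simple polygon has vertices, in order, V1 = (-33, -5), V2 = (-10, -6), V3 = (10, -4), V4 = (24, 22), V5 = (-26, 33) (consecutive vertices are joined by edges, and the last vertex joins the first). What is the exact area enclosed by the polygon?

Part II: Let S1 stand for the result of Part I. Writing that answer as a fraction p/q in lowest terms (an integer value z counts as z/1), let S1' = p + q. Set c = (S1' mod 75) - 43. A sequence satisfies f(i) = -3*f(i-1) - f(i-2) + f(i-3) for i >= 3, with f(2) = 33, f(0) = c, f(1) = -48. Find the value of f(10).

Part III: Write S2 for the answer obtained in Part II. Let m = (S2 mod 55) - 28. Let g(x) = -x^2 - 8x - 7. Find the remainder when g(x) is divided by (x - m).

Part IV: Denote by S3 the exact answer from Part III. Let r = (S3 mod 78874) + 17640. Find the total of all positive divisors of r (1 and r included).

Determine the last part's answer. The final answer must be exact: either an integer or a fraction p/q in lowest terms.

Part I: cross terms: (-33*-6 - -10*-5)=148, (-10*-4 - 10*-6)=100, (10*22 - 24*-4)=316, (24*33 - -26*22)=1364, (-26*-5 - -33*33)=1219; twice the area = |3147| = 3147; area = 3147/2; answer 3147/2
Part II: S1 = 3147/2; threaded value p + q = 3149; c = 31; f(3) = -3*(33) - 1*(-48) + 1*(31) = -20; iterating: f(3)=-20, f(4)=-21, f(5)=116, f(6)=-347, f(7)=904, f(8)=-2249, f(9)=5496, f(10)=-13335; answer -13335
Part III: S2 = -13335; m = 2; remainder = value at the root: -1*(2)^2 - 8*(2)^1 - 7 = (-4) + (-16) + (-7) = -27; answer -27
Part IV: S3 = -27; r = 96487; 96487 is prime, so its only divisors are 1 and 96487; sigma = 1 + 96487 = 96488; answer 96488

96488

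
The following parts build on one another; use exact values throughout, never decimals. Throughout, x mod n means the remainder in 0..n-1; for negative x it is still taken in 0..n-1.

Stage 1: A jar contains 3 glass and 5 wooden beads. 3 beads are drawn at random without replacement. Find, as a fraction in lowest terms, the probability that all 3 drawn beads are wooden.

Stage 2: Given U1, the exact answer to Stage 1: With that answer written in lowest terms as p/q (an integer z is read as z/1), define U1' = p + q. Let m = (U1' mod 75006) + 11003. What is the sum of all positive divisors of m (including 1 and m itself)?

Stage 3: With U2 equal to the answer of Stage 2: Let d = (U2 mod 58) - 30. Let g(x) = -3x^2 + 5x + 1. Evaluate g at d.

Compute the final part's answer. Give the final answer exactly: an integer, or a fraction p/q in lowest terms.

-27

Stage 1: total draws C(8,3) = 56; favorable C(5,3) = 10; P = 5/28; answer 5/28
Stage 2: U1 = 5/28; threaded value p + q = 33; m = 11036; 11036 = 2^2 * 31 * 89; sigma = (1 + 2 + 4) * (1 + 31) * (1 + 89) = 7 * 32 * 90 = 20160; answer 20160
Stage 3: U2 = 20160; d = 4; -3*(4)^2 + 5*(4)^1 + 1 = (-48) + (20) + (1) = -27; answer -27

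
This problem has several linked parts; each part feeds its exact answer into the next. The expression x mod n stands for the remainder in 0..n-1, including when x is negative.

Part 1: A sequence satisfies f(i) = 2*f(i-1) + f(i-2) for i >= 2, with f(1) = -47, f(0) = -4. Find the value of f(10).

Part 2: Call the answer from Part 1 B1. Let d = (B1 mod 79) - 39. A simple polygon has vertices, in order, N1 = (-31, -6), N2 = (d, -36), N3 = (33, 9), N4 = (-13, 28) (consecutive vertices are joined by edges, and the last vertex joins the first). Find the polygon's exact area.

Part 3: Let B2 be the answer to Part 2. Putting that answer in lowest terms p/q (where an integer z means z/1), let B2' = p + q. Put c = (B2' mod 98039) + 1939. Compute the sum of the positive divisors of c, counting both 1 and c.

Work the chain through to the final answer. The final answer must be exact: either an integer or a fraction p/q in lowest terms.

9126

Part 1: f(2) = 2*(-47) + 1*(-4) = -98; iterating: f(2)=-98, f(3)=-243, f(4)=-584, f(5)=-1411, f(6)=-3406, f(7)=-8223, f(8)=-19852, f(9)=-47927, f(10)=-115706; answer -115706
Part 2: B1 = -115706; d = -10; cross terms: (-31*-36 - -10*-6)=1056, (-10*9 - 33*-36)=1098, (33*28 - -13*9)=1041, (-13*-6 - -31*28)=946; twice the area = |4141| = 4141; area = 4141/2; answer 4141/2
Part 3: B2 = 4141/2; threaded value p + q = 4143; c = 6082; 6082 = 2 * 3041; sigma = (1 + 2) * (1 + 3041) = 3 * 3042 = 9126; answer 9126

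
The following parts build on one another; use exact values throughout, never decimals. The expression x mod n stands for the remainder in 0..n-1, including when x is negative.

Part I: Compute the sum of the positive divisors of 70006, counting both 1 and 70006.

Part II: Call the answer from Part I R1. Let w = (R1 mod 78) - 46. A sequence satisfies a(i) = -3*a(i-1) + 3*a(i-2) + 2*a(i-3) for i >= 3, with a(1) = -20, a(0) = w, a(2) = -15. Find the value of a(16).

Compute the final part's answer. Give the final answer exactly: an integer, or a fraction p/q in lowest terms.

498463112

Part I: 70006 = 2 * 17 * 29 * 71; sigma = (1 + 2) * (1 + 17) * (1 + 29) * (1 + 71) = 3 * 18 * 30 * 72 = 116640; answer 116640
Part II: R1 = 116640; w = -16; a(3) = -3*(-15) + 3*(-20) + 2*(-16) = -47; iterating: a(3)=-47, a(4)=56, a(5)=-339, a(6)=1091, a(7)=-4178, a(8)=15129, a(9)=-55739, a(10)=204248, a(11)=-749703, a(12)=2750375, a(13)=-10091738, a(14)=37026933, a(15)=-135855263, a(16)=498463112; answer 498463112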